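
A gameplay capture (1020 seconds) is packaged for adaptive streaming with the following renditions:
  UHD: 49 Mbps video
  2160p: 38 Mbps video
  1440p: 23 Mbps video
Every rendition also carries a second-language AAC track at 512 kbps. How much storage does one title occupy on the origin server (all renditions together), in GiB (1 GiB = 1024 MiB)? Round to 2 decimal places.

13.24 GiB

Audio: 512 kbps = 0.512 Mbps.
Sum of rendition bitrates: (49+0.512) + (38+0.512) + (23+0.512) = 111.536 Mbps.
× 1020 s = 113,767 Mb = 14,221 MB = 13.24 GiB.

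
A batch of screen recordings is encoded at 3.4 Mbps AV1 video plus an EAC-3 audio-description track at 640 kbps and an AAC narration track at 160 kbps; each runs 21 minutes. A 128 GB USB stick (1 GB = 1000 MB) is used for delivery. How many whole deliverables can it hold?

193

21 min = 1260 s
Audio total: 640 + 160 = 800 kbps = 0.800 Mbps.
Total bitrate: 4.200 Mbps.
Per item: 4.200 Mbps × 1260 s = 5,292 Mb = 661.5 MB.
Capacity: 128 GB = 1,024,000 Mb; 193.50 items → 193 complete.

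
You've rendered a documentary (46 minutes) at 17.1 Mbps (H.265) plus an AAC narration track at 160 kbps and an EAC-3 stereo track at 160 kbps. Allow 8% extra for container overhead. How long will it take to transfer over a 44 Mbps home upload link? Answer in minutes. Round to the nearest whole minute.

20 minutes

46 min = 2760 s
Audio total: 160 + 160 = 320 kbps = 0.320 Mbps.
Total bitrate: 17.420 Mbps.
File: 17.420 Mbps × 2760 s = 48079.2 Mb.
With 8% container overhead: ×1.08. → 51925.5 Mb.
At 44 Mbps: 51925.5 / 44 = 1180.1 s ≈ 19.7 minutes.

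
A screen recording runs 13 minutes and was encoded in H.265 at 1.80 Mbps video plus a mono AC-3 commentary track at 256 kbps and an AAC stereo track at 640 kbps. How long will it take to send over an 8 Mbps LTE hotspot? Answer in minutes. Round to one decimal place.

4.4 minutes

13 min = 780 s
Audio total: 256 + 640 = 896 kbps = 0.896 Mbps.
Total bitrate: 2.696 Mbps.
File: 2.696 Mbps × 780 s = 2102.9 Mb.
At 8 Mbps: 2102.9 / 8 = 262.9 s ≈ 4.38 minutes.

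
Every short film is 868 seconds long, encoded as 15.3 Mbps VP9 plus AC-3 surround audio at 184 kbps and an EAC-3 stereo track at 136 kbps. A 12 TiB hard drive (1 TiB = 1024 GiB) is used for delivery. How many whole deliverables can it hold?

Audio total: 184 + 136 = 320 kbps = 0.320 Mbps.
Total bitrate: 15.620 Mbps.
Per item: 15.620 Mbps × 868 s = 13,558 Mb = 1,695 MB.
Capacity: 12 TiB = 105,553,116 Mb; 7785.21 items → 7785 complete.

7785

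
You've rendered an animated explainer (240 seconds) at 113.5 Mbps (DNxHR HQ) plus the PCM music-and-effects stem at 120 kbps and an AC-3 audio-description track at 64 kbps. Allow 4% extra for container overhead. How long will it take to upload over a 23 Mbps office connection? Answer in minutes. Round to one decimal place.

Audio total: 120 + 64 = 184 kbps = 0.184 Mbps.
Total bitrate: 113.684 Mbps.
File: 113.684 Mbps × 240 s = 27284.2 Mb.
With 4% container overhead: ×1.04. → 28375.5 Mb.
At 23 Mbps: 28375.5 / 23 = 1233.7 s ≈ 20.6 minutes.

20.6 minutes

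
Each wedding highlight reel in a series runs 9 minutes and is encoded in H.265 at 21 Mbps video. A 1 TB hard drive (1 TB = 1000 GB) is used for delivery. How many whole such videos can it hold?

705

9 min = 540 s
Per item: 21.000 Mbps × 540 s = 11,340 Mb = 1,418 MB.
Capacity: 1 TB = 8,000,000 Mb; 705.47 items → 705 complete.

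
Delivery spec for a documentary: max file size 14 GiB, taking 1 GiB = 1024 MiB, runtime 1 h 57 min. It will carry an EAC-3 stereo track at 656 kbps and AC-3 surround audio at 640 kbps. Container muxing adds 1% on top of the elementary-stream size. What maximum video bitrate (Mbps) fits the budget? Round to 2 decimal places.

Budget: 14 GiB = 120259.1 Mb.
Stream payload after overhead: 120259.1 / 1.01 = 119068.4 Mb.
1 h 57 min = 117 min = 7020 s
Total bitrate budget: 119068.4 Mb / 7020 s = 16.961 Mbps.
Audio total: 656 + 640 = 1296 kbps = 1.296 Mbps.
Video: 16.961 − 1.296 = 15.665 Mbps.

15.67 Mbps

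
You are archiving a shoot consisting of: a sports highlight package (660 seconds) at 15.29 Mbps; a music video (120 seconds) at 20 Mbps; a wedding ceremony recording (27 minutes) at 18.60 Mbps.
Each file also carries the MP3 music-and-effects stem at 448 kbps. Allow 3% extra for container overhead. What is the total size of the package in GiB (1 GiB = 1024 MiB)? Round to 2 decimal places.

Audio: 448 kbps = 0.448 Mbps.
sports highlight package: 15.738 Mbps × 660 s × 1.03 = 10698.7 Mb
music video: 20.448 Mbps × 120 s × 1.03 = 2527.4 Mb
wedding ceremony recording: 19.048 Mbps × 1620 s × 1.03 = 31783.5 Mb
Total: 45009.6 Mb = 5626.2 MB.
= 5.240 GiB.

5.24 GiB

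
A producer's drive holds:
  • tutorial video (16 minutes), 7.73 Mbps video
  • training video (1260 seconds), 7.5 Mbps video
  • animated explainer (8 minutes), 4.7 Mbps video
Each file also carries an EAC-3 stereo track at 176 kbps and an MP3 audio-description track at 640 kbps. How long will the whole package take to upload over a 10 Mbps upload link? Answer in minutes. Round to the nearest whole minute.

36 minutes

Audio total: 176 + 640 = 816 kbps = 0.816 Mbps.
tutorial video: 8.546 Mbps × 960 s = 8204.2 Mb
training video: 8.316 Mbps × 1260 s = 10478.2 Mb
animated explainer: 5.516 Mbps × 480 s = 2647.7 Mb
Total: 21330.0 Mb = 2666.2 MB.
At 10 Mbps: 21330.0 / 10 = 2133 s ≈ 35.5 minutes.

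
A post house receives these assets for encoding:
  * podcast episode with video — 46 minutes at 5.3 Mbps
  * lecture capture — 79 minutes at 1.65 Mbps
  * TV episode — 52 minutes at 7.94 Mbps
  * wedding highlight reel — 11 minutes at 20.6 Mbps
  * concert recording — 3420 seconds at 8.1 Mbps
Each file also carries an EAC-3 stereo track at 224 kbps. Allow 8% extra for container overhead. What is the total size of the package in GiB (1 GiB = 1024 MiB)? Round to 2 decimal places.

11.54 GiB

Audio: 224 kbps = 0.224 Mbps.
podcast episode with video: 5.524 Mbps × 2760 s × 1.08 = 16465.9 Mb
lecture capture: 1.874 Mbps × 4740 s × 1.08 = 9593.4 Mb
TV episode: 8.164 Mbps × 3120 s × 1.08 = 27509.4 Mb
wedding highlight reel: 20.824 Mbps × 660 s × 1.08 = 14843.3 Mb
concert recording: 8.324 Mbps × 3420 s × 1.08 = 30745.5 Mb
Total: 99157.6 Mb = 12394.7 MB.
= 11.54 GiB.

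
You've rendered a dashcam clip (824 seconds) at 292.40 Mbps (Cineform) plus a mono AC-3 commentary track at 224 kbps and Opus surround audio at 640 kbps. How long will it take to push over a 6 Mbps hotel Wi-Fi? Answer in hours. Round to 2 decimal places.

Audio total: 224 + 640 = 864 kbps = 0.864 Mbps.
Total bitrate: 293.264 Mbps.
File: 293.264 Mbps × 824 s = 241649.5 Mb.
At 6 Mbps: 241649.5 / 6 = 40274.9 s ≈ 11.2 hours.

11.19 hours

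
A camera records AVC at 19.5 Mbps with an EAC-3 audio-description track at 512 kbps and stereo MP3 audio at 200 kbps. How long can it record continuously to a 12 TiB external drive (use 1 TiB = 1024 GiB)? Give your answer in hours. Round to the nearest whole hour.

1451 hours

Audio total: 512 + 200 = 712 kbps = 0.712 Mbps.
Total bitrate: 19.5 + 0.712 = 20.212 Mbps.
Capacity: 12 TiB = 105,553,116 Mb.
Recording time: 105,553,116 / 20.212 = 5,222,299 s ≈ 1,451 hours.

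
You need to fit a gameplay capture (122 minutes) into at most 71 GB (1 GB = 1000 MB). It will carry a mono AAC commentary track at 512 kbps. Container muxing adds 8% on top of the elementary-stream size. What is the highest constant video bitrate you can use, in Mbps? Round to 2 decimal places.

71.34 Mbps

Budget: 71 GB = 568000.0 Mb.
Stream payload after overhead: 568000.0 / 1.08 = 525925.9 Mb.
122 min = 7320 s
Total bitrate budget: 525925.9 Mb / 7320 s = 71.848 Mbps.
Audio: 512 kbps = 0.512 Mbps.
Video: 71.848 − 0.512 = 71.336 Mbps.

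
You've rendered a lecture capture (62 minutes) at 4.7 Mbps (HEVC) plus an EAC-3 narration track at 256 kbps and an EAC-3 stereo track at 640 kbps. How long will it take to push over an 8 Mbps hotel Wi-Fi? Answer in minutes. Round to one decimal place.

62 min = 3720 s
Audio total: 256 + 640 = 896 kbps = 0.896 Mbps.
Total bitrate: 5.596 Mbps.
File: 5.596 Mbps × 3720 s = 20817.1 Mb.
At 8 Mbps: 20817.1 / 8 = 2602.1 s ≈ 43.4 minutes.

43.4 minutes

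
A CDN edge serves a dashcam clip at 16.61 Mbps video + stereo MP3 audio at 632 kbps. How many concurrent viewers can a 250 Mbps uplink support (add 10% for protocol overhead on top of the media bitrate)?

13

Audio: 632 kbps = 0.632 Mbps.
Per-viewer media rate: 17.242 Mbps.
On the wire with 10% overhead: 18.966 Mbps.
250 Mbps = 250.0 Mbps; 250.0 / 18.966 = 13.18 → 13 viewers.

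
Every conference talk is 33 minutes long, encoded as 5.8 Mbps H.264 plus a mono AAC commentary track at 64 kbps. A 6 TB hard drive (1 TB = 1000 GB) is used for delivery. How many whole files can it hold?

33 min = 1980 s
Audio: 64 kbps = 0.064 Mbps.
Total bitrate: 5.864 Mbps.
Per item: 5.864 Mbps × 1980 s = 11,611 Mb = 1,451 MB.
Capacity: 6 TB = 48,000,000 Mb; 4134.11 items → 4134 complete.

4134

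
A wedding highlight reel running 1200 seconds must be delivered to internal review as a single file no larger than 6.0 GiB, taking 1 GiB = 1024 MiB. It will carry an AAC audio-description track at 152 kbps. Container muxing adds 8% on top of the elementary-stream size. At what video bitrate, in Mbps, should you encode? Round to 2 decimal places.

39.62 Mbps

Budget: 6.0 GiB = 51539.6 Mb.
Stream payload after overhead: 51539.6 / 1.08 = 47721.9 Mb.
Total bitrate budget: 47721.9 Mb / 1200 s = 39.768 Mbps.
Audio: 152 kbps = 0.152 Mbps.
Video: 39.768 − 0.152 = 39.616 Mbps.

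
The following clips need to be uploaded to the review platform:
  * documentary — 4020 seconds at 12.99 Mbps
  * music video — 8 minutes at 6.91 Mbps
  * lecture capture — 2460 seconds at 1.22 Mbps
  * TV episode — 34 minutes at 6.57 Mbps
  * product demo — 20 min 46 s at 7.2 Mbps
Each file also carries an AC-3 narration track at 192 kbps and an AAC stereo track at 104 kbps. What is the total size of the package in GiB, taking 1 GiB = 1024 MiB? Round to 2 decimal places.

9.77 GiB

Audio total: 192 + 104 = 296 kbps = 0.296 Mbps.
documentary: 13.286 Mbps × 4020 s = 53409.7 Mb
music video: 7.206 Mbps × 480 s = 3458.9 Mb
lecture capture: 1.516 Mbps × 2460 s = 3729.4 Mb
TV episode: 6.866 Mbps × 2040 s = 14006.6 Mb
product demo: 7.496 Mbps × 1246 s = 9340.0 Mb
Total: 83944.6 Mb = 10493.1 MB.
= 9.772 GiB.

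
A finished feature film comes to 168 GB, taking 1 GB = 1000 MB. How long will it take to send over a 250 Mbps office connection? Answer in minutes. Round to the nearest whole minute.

90 minutes

File: 168 GB = 1344000.0 Mb.
At 250 Mbps: 1344000.0 / 250 = 5376.0 s ≈ 89.6 minutes.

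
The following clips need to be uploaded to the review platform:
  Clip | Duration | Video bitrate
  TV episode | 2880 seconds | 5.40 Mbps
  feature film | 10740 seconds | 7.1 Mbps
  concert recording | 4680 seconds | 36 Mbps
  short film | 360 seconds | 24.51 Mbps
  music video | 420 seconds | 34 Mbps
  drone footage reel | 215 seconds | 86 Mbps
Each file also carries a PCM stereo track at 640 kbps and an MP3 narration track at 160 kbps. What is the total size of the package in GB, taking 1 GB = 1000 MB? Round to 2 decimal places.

Audio total: 640 + 160 = 800 kbps = 0.800 Mbps.
TV episode: 6.200 Mbps × 2880 s = 17856.0 Mb
feature film: 7.900 Mbps × 10740 s = 84846.0 Mb
concert recording: 36.800 Mbps × 4680 s = 172224.0 Mb
short film: 25.310 Mbps × 360 s = 9111.6 Mb
music video: 34.800 Mbps × 420 s = 14616.0 Mb
drone footage reel: 86.800 Mbps × 215 s = 18662.0 Mb
Total: 317315.6 Mb = 39664.4 MB.
= 39.66 GB.

39.66 GB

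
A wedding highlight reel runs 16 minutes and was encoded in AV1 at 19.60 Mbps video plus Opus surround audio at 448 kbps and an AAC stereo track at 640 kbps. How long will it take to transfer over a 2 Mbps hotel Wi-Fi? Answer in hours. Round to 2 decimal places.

16 min = 960 s
Audio total: 448 + 640 = 1088 kbps = 1.088 Mbps.
Total bitrate: 20.688 Mbps.
File: 20.688 Mbps × 960 s = 19860.5 Mb.
At 2 Mbps: 19860.5 / 2 = 9930.2 s ≈ 2.76 hours.

2.76 hours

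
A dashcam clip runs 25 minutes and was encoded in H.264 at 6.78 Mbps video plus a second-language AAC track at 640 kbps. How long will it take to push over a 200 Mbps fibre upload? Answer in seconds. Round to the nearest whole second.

25 min = 1500 s
Audio: 640 kbps = 0.640 Mbps.
Total bitrate: 7.420 Mbps.
File: 7.420 Mbps × 1500 s = 11130.0 Mb.
At 200 Mbps: 11130.0 / 200 = 55.6 s ≈ 55.6 seconds.

56 seconds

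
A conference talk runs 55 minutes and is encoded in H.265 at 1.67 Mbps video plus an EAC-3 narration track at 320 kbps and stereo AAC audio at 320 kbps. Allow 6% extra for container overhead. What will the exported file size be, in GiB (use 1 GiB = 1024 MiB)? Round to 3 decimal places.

55 min = 3300 s
Audio total: 320 + 320 = 640 kbps = 0.640 Mbps.
Total bitrate: 1.67 + 0.640 = 2.310 Mbps.
Stream data: 2.310 Mbps × 3300 s = 7623.0 Mb.
With 6% container overhead: ×1.06.
8,080 Mb = 1,010,047,500 bytes ÷ 1,073,741,824 = 0.9407 GiB.

0.941 GiB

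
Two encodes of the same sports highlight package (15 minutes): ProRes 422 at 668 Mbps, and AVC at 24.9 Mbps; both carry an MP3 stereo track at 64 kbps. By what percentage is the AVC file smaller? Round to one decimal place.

15 min = 900 s
Audio: 64 kbps = 0.064 Mbps.
ProRes 422: 668.064 Mbps × 900 s = 601257.6 Mb = 69.996 GiB.
AVC: 24.964 Mbps × 900 s = 22467.6 Mb = 2.616 GiB.
Reduction: (1 − 2.616/69.996) × 100 = 96.26%.

96.3%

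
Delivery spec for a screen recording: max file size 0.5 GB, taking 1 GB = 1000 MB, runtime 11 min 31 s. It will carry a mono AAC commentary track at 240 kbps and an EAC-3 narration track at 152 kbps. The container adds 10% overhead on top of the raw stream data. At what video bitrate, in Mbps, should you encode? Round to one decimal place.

4.9 Mbps

Budget: 0.5 GB = 4000.0 Mb.
Stream payload after overhead: 4000.0 / 1.10 = 3636.4 Mb.
11 min 31 s = 691 s
Total bitrate budget: 3636.4 Mb / 691 s = 5.262 Mbps.
Audio total: 240 + 152 = 392 kbps = 0.392 Mbps.
Video: 5.262 − 0.392 = 4.870 Mbps.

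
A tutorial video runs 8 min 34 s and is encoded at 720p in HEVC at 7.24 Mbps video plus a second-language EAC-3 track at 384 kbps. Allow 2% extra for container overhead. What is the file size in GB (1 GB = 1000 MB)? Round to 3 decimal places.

0.500 GB

8 min 34 s = 514 s
Audio: 384 kbps = 0.384 Mbps.
Total bitrate: 7.24 + 0.384 = 7.624 Mbps.
Stream data: 7.624 Mbps × 514 s = 3918.7 Mb.
With 2% container overhead: ×1.02.
3,997 Mb ÷ 8 = 499.6 MB → 0.4996 GB.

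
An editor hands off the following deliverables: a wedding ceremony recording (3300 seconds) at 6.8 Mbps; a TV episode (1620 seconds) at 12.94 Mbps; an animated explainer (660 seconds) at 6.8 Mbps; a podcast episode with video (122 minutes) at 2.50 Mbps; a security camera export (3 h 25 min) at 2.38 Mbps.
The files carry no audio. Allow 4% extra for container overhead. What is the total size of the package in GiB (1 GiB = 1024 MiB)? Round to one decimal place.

wedding ceremony recording: 6.800 Mbps × 3300 s × 1.04 = 23337.6 Mb
TV episode: 12.940 Mbps × 1620 s × 1.04 = 21801.3 Mb
animated explainer: 6.800 Mbps × 660 s × 1.04 = 4667.5 Mb
podcast episode with video: 2.500 Mbps × 7320 s × 1.04 = 19032.0 Mb
security camera export: 2.380 Mbps × 12300 s × 1.04 = 30445.0 Mb
Total: 99283.4 Mb = 12410.4 MB.
= 11.56 GiB.

11.6 GiB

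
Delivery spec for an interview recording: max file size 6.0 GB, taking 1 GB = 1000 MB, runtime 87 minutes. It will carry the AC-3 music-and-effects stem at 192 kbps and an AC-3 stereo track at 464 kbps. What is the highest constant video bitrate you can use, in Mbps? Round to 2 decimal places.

Budget: 6.0 GB = 48000.0 Mb.
87 min = 5220 s
Total bitrate budget: 48000.0 Mb / 5220 s = 9.195 Mbps.
Audio total: 192 + 464 = 656 kbps = 0.656 Mbps.
Video: 9.195 − 0.656 = 8.539 Mbps.

8.54 Mbps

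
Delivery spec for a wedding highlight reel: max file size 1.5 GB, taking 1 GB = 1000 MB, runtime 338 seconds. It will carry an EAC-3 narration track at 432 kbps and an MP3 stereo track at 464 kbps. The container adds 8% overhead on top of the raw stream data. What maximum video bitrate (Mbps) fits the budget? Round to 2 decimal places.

31.98 Mbps

Budget: 1.5 GB = 12000.0 Mb.
Stream payload after overhead: 12000.0 / 1.08 = 11111.1 Mb.
Total bitrate budget: 11111.1 Mb / 338 s = 32.873 Mbps.
Audio total: 432 + 464 = 896 kbps = 0.896 Mbps.
Video: 32.873 − 0.896 = 31.977 Mbps.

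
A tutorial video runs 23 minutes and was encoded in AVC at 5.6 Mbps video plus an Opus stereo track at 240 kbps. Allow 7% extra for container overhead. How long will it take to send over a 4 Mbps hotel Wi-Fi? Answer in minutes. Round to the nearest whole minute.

23 min = 1380 s
Audio: 240 kbps = 0.240 Mbps.
Total bitrate: 5.840 Mbps.
File: 5.840 Mbps × 1380 s = 8059.2 Mb.
With 7% container overhead: ×1.07. → 8623.3 Mb.
At 4 Mbps: 8623.3 / 4 = 2155.8 s ≈ 35.9 minutes.

36 minutes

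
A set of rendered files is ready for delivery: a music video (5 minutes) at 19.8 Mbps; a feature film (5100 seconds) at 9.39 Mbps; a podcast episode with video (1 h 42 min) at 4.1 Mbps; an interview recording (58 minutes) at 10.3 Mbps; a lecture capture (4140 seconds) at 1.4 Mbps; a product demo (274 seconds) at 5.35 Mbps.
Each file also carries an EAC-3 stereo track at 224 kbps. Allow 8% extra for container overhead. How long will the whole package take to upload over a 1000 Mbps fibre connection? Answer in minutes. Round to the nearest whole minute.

Audio: 224 kbps = 0.224 Mbps.
music video: 20.024 Mbps × 300 s × 1.08 = 6487.8 Mb
feature film: 9.614 Mbps × 5100 s × 1.08 = 52953.9 Mb
podcast episode with video: 4.324 Mbps × 6120 s × 1.08 = 28579.9 Mb
interview recording: 10.524 Mbps × 3480 s × 1.08 = 39553.4 Mb
lecture capture: 1.624 Mbps × 4140 s × 1.08 = 7261.2 Mb
product demo: 5.574 Mbps × 274 s × 1.08 = 1649.5 Mb
Total: 136485.7 Mb = 17060.7 MB.
At 1000 Mbps: 136485.7 / 1000 = 136 s ≈ 2.27 minutes.

2 minutes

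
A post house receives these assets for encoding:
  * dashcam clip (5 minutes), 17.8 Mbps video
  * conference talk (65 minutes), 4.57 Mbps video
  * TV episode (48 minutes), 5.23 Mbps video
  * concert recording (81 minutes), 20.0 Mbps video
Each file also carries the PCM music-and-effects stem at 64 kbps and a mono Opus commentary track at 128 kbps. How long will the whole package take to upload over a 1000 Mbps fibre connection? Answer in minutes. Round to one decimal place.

Audio total: 64 + 128 = 192 kbps = 0.192 Mbps.
dashcam clip: 17.992 Mbps × 300 s = 5397.6 Mb
conference talk: 4.762 Mbps × 3900 s = 18571.8 Mb
TV episode: 5.422 Mbps × 2880 s = 15615.4 Mb
concert recording: 20.192 Mbps × 4860 s = 98133.1 Mb
Total: 137717.9 Mb = 17214.7 MB.
At 1000 Mbps: 137717.9 / 1000 = 138 s ≈ 2.3 minutes.

2.3 minutes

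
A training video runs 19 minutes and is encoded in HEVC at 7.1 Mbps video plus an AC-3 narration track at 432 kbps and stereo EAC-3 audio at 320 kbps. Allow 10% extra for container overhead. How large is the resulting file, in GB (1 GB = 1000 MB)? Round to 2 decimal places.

1.23 GB

19 min = 1140 s
Audio total: 432 + 320 = 752 kbps = 0.752 Mbps.
Total bitrate: 7.1 + 0.752 = 7.852 Mbps.
Stream data: 7.852 Mbps × 1140 s = 8951.3 Mb.
With 10% container overhead: ×1.10.
9,846 Mb ÷ 8 = 1,231 MB → 1.231 GB.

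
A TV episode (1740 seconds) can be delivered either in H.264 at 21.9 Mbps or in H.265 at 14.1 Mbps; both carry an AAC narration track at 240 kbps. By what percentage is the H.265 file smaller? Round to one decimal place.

Audio: 240 kbps = 0.240 Mbps.
H.264: 22.140 Mbps × 1740 s = 38523.6 Mb = 4.815 GB.
H.265: 14.340 Mbps × 1740 s = 24951.6 Mb = 3.119 GB.
Reduction: (1 − 3.119/4.815) × 100 = 35.23%.

35.2%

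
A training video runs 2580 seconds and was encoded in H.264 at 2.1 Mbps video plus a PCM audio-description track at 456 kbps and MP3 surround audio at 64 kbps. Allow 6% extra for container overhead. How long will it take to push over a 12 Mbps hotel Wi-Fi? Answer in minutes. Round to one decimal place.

10.0 minutes

Audio total: 456 + 64 = 520 kbps = 0.520 Mbps.
Total bitrate: 2.620 Mbps.
File: 2.620 Mbps × 2580 s = 6759.6 Mb.
With 6% container overhead: ×1.06. → 7165.2 Mb.
At 12 Mbps: 7165.2 / 12 = 597.1 s ≈ 9.95 minutes.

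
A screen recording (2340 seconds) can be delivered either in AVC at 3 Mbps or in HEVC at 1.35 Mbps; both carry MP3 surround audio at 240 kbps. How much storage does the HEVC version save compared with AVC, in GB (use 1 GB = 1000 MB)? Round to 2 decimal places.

0.48 GB

Audio: 240 kbps = 0.240 Mbps.
AVC: 3.240 Mbps × 2340 s = 7581.6 Mb = 0.948 GB.
HEVC: 1.590 Mbps × 2340 s = 3720.6 Mb = 0.465 GB.
Saving: 0.948 − 0.465 = 0.483 GB.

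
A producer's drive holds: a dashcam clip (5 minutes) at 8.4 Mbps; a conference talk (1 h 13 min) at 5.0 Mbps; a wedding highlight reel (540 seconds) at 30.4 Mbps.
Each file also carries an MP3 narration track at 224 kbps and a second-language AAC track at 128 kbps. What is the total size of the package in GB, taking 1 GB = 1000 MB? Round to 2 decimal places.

5.33 GB

Audio total: 224 + 128 = 352 kbps = 0.352 Mbps.
dashcam clip: 8.752 Mbps × 300 s = 2625.6 Mb
conference talk: 5.352 Mbps × 4380 s = 23441.8 Mb
wedding highlight reel: 30.752 Mbps × 540 s = 16606.1 Mb
Total: 42673.4 Mb = 5334.2 MB.
= 5.334 GB.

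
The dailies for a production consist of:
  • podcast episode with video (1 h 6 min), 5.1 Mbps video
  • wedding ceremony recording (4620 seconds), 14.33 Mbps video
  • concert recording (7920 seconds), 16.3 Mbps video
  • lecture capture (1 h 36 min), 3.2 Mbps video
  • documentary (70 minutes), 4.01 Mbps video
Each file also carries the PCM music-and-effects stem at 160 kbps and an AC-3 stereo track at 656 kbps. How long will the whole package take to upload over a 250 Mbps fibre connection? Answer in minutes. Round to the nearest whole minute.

18 minutes

Audio total: 160 + 656 = 816 kbps = 0.816 Mbps.
podcast episode with video: 5.916 Mbps × 3960 s = 23427.4 Mb
wedding ceremony recording: 15.146 Mbps × 4620 s = 69974.5 Mb
concert recording: 17.116 Mbps × 7920 s = 135558.7 Mb
lecture capture: 4.016 Mbps × 5760 s = 23132.2 Mb
documentary: 4.826 Mbps × 4200 s = 20269.2 Mb
Total: 272362.0 Mb = 34045.2 MB.
At 250 Mbps: 272362.0 / 250 = 1089 s ≈ 18.2 minutes.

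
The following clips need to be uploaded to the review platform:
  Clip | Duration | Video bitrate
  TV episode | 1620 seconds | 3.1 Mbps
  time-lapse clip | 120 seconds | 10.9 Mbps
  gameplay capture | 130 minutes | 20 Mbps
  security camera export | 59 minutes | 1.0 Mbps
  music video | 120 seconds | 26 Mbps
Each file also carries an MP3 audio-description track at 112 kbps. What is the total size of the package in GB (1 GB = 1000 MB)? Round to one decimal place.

Audio: 112 kbps = 0.112 Mbps.
TV episode: 3.212 Mbps × 1620 s = 5203.4 Mb
time-lapse clip: 11.012 Mbps × 120 s = 1321.4 Mb
gameplay capture: 20.112 Mbps × 7800 s = 156873.6 Mb
security camera export: 1.112 Mbps × 3540 s = 3936.5 Mb
music video: 26.112 Mbps × 120 s = 3133.4 Mb
Total: 170468.4 Mb = 21308.5 MB.
= 21.31 GB.

21.3 GB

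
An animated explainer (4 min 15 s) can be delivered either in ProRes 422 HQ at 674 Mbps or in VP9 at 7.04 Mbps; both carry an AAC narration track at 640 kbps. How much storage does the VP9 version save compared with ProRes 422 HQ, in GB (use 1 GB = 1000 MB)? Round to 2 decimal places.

4 min 15 s = 255 s
Audio: 640 kbps = 0.640 Mbps.
ProRes 422 HQ: 674.640 Mbps × 255 s = 172033.2 Mb = 21.504 GB.
VP9: 7.680 Mbps × 255 s = 1958.4 Mb = 0.245 GB.
Saving: 21.504 − 0.245 = 21.259 GB.

21.26 GB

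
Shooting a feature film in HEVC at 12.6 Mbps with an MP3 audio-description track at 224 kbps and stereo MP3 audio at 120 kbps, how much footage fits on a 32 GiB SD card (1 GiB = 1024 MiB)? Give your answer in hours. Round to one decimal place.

Audio total: 224 + 120 = 344 kbps = 0.344 Mbps.
Total bitrate: 12.6 + 0.344 = 12.944 Mbps.
Capacity: 32 GiB = 274,878 Mb.
Recording time: 274,878 / 12.944 = 21,236 s ≈ 5.90 hours.

5.9 hours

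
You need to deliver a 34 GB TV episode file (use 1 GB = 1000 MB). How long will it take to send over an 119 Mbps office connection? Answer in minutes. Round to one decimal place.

38.1 minutes

File: 34 GB = 272000.0 Mb.
At 119 Mbps: 272000.0 / 119 = 2285.7 s ≈ 38.1 minutes.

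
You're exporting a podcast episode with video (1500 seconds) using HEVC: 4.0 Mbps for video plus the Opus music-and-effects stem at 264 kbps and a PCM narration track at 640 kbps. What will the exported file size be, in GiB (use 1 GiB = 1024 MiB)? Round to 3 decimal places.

Audio total: 264 + 640 = 904 kbps = 0.904 Mbps.
Total bitrate: 4.0 + 0.904 = 4.904 Mbps.
Stream data: 4.904 Mbps × 1500 s = 7356.0 Mb.
7,356 Mb = 919,500,000 bytes ÷ 1,073,741,824 = 0.8564 GiB.

0.856 GiB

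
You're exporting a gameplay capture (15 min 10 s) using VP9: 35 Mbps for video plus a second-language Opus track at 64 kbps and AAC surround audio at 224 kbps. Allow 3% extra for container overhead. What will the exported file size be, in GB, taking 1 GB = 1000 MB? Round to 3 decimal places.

4.134 GB

15 min 10 s = 910 s
Audio total: 64 + 224 = 288 kbps = 0.288 Mbps.
Total bitrate: 35 + 0.288 = 35.288 Mbps.
Stream data: 35.288 Mbps × 910 s = 32112.1 Mb.
With 3% container overhead: ×1.03.
33,075 Mb ÷ 8 = 4,134 MB → 4.134 GB.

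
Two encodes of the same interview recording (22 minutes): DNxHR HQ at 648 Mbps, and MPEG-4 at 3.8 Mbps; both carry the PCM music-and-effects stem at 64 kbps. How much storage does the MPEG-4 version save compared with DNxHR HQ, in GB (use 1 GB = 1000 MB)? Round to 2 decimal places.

106.29 GB

22 min = 1320 s
Audio: 64 kbps = 0.064 Mbps.
DNxHR HQ: 648.064 Mbps × 1320 s = 855444.5 Mb = 106.931 GB.
MPEG-4: 3.864 Mbps × 1320 s = 5100.5 Mb = 0.638 GB.
Saving: 106.931 − 0.638 = 106.293 GB.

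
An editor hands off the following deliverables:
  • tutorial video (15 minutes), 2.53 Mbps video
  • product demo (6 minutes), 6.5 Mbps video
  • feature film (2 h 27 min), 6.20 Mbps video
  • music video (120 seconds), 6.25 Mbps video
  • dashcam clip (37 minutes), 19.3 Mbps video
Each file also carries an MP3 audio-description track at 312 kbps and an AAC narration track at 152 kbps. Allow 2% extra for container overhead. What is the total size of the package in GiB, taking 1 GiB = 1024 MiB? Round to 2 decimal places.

12.90 GiB

Audio total: 312 + 152 = 464 kbps = 0.464 Mbps.
tutorial video: 2.994 Mbps × 900 s × 1.02 = 2748.5 Mb
product demo: 6.964 Mbps × 360 s × 1.02 = 2557.2 Mb
feature film: 6.664 Mbps × 8820 s × 1.02 = 59952.0 Mb
music video: 6.714 Mbps × 120 s × 1.02 = 821.8 Mb
dashcam clip: 19.764 Mbps × 2220 s × 1.02 = 44753.6 Mb
Total: 110833.1 Mb = 13854.1 MB.
= 12.90 GiB.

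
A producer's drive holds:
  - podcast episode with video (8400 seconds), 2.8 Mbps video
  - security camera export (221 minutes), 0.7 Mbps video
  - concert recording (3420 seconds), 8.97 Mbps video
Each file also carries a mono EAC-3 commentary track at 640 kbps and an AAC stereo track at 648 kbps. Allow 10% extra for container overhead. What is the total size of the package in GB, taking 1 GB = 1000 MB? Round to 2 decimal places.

Audio total: 640 + 648 = 1288 kbps = 1.288 Mbps.
podcast episode with video: 4.088 Mbps × 8400 s × 1.10 = 37773.1 Mb
security camera export: 1.988 Mbps × 13260 s × 1.10 = 28997.0 Mb
concert recording: 10.258 Mbps × 3420 s × 1.10 = 38590.6 Mb
Total: 105360.7 Mb = 13170.1 MB.
= 13.17 GB.

13.17 GB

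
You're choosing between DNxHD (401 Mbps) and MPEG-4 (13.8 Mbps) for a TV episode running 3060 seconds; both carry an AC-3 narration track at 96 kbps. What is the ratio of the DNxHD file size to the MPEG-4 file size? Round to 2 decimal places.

Audio: 96 kbps = 0.096 Mbps.
DNxHD: 401.096 Mbps × 3060 s = 1227353.8 Mb = 153.419 GB.
MPEG-4: 13.896 Mbps × 3060 s = 42521.8 Mb = 5.315 GB.
Ratio: 153.419 / 5.315 = 28.864.

28.86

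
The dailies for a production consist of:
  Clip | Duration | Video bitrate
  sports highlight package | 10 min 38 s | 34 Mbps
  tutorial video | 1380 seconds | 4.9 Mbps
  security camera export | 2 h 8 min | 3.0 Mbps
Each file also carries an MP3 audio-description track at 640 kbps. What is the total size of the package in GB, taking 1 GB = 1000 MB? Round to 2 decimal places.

7.21 GB

Audio: 640 kbps = 0.640 Mbps.
sports highlight package: 34.640 Mbps × 638 s = 22100.3 Mb
tutorial video: 5.540 Mbps × 1380 s = 7645.2 Mb
security camera export: 3.640 Mbps × 7680 s = 27955.2 Mb
Total: 57700.7 Mb = 7212.6 MB.
= 7.213 GB.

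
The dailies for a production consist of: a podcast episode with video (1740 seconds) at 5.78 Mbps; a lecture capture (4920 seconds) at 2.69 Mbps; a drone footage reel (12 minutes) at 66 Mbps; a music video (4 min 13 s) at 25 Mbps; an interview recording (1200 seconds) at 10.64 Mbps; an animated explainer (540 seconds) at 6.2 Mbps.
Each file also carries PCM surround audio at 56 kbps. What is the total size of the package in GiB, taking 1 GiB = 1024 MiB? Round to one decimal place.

Audio: 56 kbps = 0.056 Mbps.
podcast episode with video: 5.836 Mbps × 1740 s = 10154.6 Mb
lecture capture: 2.746 Mbps × 4920 s = 13510.3 Mb
drone footage reel: 66.056 Mbps × 720 s = 47560.3 Mb
music video: 25.056 Mbps × 253 s = 6339.2 Mb
interview recording: 10.696 Mbps × 1200 s = 12835.2 Mb
animated explainer: 6.256 Mbps × 540 s = 3378.2 Mb
Total: 93777.9 Mb = 11722.2 MB.
= 10.92 GiB.

10.9 GiB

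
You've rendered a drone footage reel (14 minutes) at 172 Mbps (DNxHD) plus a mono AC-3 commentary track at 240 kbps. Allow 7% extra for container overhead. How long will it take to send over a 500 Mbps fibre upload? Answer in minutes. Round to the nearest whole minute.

5 minutes

14 min = 840 s
Audio: 240 kbps = 0.240 Mbps.
Total bitrate: 172.240 Mbps.
File: 172.240 Mbps × 840 s = 144681.6 Mb.
With 7% container overhead: ×1.07. → 154809.3 Mb.
At 500 Mbps: 154809.3 / 500 = 309.6 s ≈ 5.16 minutes.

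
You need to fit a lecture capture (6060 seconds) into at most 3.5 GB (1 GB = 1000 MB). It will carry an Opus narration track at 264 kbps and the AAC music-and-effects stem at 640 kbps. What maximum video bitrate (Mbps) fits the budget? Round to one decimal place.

3.7 Mbps

Budget: 3.5 GB = 28000.0 Mb.
Total bitrate budget: 28000.0 Mb / 6060 s = 4.620 Mbps.
Audio total: 264 + 640 = 904 kbps = 0.904 Mbps.
Video: 4.620 − 0.904 = 3.716 Mbps.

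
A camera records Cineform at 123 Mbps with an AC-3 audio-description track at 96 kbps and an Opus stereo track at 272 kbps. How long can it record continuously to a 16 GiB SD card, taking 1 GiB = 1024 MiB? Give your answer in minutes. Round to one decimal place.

Audio total: 96 + 272 = 368 kbps = 0.368 Mbps.
Total bitrate: 123 + 0.368 = 123.368 Mbps.
Capacity: 16 GiB = 137,439 Mb.
Recording time: 137,439 / 123.368 = 1,114 s ≈ 18.6 minutes.

18.6 minutes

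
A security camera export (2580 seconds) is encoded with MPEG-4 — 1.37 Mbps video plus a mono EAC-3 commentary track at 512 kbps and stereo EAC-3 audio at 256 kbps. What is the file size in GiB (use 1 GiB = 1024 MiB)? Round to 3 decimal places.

0.642 GiB

Audio total: 512 + 256 = 768 kbps = 0.768 Mbps.
Total bitrate: 1.37 + 0.768 = 2.138 Mbps.
Stream data: 2.138 Mbps × 2580 s = 5516.0 Mb.
5,516 Mb = 689,505,000 bytes ÷ 1,073,741,824 = 0.6422 GiB.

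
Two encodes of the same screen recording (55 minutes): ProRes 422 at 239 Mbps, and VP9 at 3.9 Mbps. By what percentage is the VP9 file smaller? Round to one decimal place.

98.4%

55 min = 3300 s
ProRes 422: 239.000 Mbps × 3300 s = 788700.0 Mb = 98.588 GB.
VP9: 3.900 Mbps × 3300 s = 12870.0 Mb = 1.609 GB.
Reduction: (1 − 1.609/98.588) × 100 = 98.37%.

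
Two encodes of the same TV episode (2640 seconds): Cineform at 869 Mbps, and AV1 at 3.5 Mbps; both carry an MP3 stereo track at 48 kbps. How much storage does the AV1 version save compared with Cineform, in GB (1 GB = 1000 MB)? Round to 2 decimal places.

285.62 GB

Audio: 48 kbps = 0.048 Mbps.
Cineform: 869.048 Mbps × 2640 s = 2294286.7 Mb = 286.786 GB.
AV1: 3.548 Mbps × 2640 s = 9366.7 Mb = 1.171 GB.
Saving: 286.786 − 1.171 = 285.615 GB.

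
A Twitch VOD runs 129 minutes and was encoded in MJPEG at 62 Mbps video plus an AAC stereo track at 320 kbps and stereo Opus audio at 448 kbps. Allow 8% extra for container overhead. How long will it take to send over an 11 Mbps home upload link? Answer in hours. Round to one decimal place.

13.2 hours

129 min = 7740 s
Audio total: 320 + 448 = 768 kbps = 0.768 Mbps.
Total bitrate: 62.768 Mbps.
File: 62.768 Mbps × 7740 s = 485824.3 Mb.
With 8% container overhead: ×1.08. → 524690.3 Mb.
At 11 Mbps: 524690.3 / 11 = 47699.1 s ≈ 13.2 hours.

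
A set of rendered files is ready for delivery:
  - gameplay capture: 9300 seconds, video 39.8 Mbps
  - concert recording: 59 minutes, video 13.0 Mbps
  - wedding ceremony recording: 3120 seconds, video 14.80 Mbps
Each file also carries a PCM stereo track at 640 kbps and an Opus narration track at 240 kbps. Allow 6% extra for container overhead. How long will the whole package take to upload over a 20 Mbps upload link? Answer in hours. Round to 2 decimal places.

7.01 hours

Audio total: 640 + 240 = 880 kbps = 0.880 Mbps.
gameplay capture: 40.680 Mbps × 9300 s × 1.06 = 401023.4 Mb
concert recording: 13.880 Mbps × 3540 s × 1.06 = 52083.3 Mb
wedding ceremony recording: 15.680 Mbps × 3120 s × 1.06 = 51856.9 Mb
Total: 504963.6 Mb = 63120.5 MB.
At 20 Mbps: 504963.6 / 20 = 25248 s ≈ 7.01 hours.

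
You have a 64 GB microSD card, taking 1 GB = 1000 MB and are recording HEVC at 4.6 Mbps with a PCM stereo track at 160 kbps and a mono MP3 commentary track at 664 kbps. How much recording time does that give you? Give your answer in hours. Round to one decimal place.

26.2 hours

Audio total: 160 + 664 = 824 kbps = 0.824 Mbps.
Total bitrate: 4.6 + 0.824 = 5.424 Mbps.
Capacity: 64 GB = 512,000 Mb.
Recording time: 512,000 / 5.424 = 94,395 s ≈ 26.2 hours.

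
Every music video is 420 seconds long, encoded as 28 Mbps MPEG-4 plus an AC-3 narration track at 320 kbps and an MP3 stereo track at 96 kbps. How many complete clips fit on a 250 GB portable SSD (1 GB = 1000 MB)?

Audio total: 320 + 96 = 416 kbps = 0.416 Mbps.
Total bitrate: 28.416 Mbps.
Per item: 28.416 Mbps × 420 s = 11,935 Mb = 1,492 MB.
Capacity: 250 GB = 2,000,000 Mb; 167.58 items → 167 complete.

167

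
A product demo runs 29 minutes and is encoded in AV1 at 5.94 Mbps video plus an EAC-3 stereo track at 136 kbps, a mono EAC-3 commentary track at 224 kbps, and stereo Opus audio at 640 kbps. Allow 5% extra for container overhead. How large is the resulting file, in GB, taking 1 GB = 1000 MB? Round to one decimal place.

29 min = 1740 s
Audio total: 136 + 224 + 640 = 1000 kbps = 1.000 Mbps.
Total bitrate: 5.94 + 1.000 = 6.940 Mbps.
Stream data: 6.940 Mbps × 1740 s = 12075.6 Mb.
With 5% container overhead: ×1.05.
12,679 Mb ÷ 8 = 1,585 MB → 1.585 GB.

1.6 GB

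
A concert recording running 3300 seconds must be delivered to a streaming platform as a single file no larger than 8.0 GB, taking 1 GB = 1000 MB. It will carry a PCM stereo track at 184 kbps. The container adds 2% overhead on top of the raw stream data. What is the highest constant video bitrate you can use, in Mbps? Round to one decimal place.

18.8 Mbps

Budget: 8.0 GB = 64000.0 Mb.
Stream payload after overhead: 64000.0 / 1.02 = 62745.1 Mb.
Total bitrate budget: 62745.1 Mb / 3300 s = 19.014 Mbps.
Audio: 184 kbps = 0.184 Mbps.
Video: 19.014 − 0.184 = 18.830 Mbps.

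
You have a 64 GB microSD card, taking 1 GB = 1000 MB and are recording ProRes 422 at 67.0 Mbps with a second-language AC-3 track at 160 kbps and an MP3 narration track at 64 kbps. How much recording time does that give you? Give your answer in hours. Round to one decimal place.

Audio total: 160 + 64 = 224 kbps = 0.224 Mbps.
Total bitrate: 67.0 + 0.224 = 67.224 Mbps.
Capacity: 64 GB = 512,000 Mb.
Recording time: 512,000 / 67.224 = 7,616 s ≈ 2.12 hours.

2.1 hours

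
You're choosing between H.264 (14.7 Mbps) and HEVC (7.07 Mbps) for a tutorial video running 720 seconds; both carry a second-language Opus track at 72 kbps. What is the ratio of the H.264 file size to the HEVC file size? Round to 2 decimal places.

Audio: 72 kbps = 0.072 Mbps.
H.264: 14.772 Mbps × 720 s = 10635.8 Mb = 1.329 GB.
HEVC: 7.142 Mbps × 720 s = 5142.2 Mb = 0.643 GB.
Ratio: 1.329 / 0.643 = 2.068.

2.07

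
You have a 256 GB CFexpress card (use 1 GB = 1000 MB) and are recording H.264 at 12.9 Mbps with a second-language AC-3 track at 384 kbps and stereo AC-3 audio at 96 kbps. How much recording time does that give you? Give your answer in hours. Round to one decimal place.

42.5 hours

Audio total: 384 + 96 = 480 kbps = 0.480 Mbps.
Total bitrate: 12.9 + 0.480 = 13.380 Mbps.
Capacity: 256 GB = 2,048,000 Mb.
Recording time: 2,048,000 / 13.380 = 153,064 s ≈ 42.5 hours.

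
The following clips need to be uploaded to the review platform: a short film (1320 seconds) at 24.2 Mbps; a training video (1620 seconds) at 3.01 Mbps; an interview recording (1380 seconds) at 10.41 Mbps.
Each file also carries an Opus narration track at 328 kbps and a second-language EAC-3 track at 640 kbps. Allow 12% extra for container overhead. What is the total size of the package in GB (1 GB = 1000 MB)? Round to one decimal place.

7.8 GB

Audio total: 328 + 640 = 968 kbps = 0.968 Mbps.
short film: 25.168 Mbps × 1320 s × 1.12 = 37208.4 Mb
training video: 3.978 Mbps × 1620 s × 1.12 = 7217.7 Mb
interview recording: 11.378 Mbps × 1380 s × 1.12 = 17585.8 Mb
Total: 62011.9 Mb = 7751.5 MB.
= 7.751 GB.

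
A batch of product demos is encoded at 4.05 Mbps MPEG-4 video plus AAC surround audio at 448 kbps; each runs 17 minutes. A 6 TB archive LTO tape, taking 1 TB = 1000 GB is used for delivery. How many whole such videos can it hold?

10462

17 min = 1020 s
Audio: 448 kbps = 0.448 Mbps.
Total bitrate: 4.498 Mbps.
Per item: 4.498 Mbps × 1020 s = 4,588 Mb = 573.5 MB.
Capacity: 6 TB = 48,000,000 Mb; 10462.17 items → 10462 complete.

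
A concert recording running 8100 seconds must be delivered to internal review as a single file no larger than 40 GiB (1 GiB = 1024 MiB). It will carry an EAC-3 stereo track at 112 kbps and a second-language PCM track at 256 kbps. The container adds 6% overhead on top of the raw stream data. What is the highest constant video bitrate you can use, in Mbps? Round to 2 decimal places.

Budget: 40 GiB = 343597.4 Mb.
Stream payload after overhead: 343597.4 / 1.06 = 324148.5 Mb.
Total bitrate budget: 324148.5 Mb / 8100 s = 40.018 Mbps.
Audio total: 112 + 256 = 368 kbps = 0.368 Mbps.
Video: 40.018 − 0.368 = 39.650 Mbps.

39.65 Mbps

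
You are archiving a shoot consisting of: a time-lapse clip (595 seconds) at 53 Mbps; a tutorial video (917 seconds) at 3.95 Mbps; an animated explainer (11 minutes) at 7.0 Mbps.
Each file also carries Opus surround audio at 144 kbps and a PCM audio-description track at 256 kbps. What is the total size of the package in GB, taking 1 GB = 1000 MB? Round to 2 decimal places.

Audio total: 144 + 256 = 400 kbps = 0.400 Mbps.
time-lapse clip: 53.400 Mbps × 595 s = 31773.0 Mb
tutorial video: 4.350 Mbps × 917 s = 3988.9 Mb
animated explainer: 7.400 Mbps × 660 s = 4884.0 Mb
Total: 40645.9 Mb = 5080.7 MB.
= 5.081 GB.

5.08 GB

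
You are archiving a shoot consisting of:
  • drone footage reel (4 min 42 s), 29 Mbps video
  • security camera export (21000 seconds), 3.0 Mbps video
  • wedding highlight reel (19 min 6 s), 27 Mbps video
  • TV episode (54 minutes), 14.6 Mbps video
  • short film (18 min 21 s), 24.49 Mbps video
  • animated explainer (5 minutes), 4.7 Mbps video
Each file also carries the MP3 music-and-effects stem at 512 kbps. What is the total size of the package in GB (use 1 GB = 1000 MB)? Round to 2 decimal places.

Audio: 512 kbps = 0.512 Mbps.
drone footage reel: 29.512 Mbps × 282 s = 8322.4 Mb
security camera export: 3.512 Mbps × 21000 s = 73752.0 Mb
wedding highlight reel: 27.512 Mbps × 1146 s = 31528.8 Mb
TV episode: 15.112 Mbps × 3240 s = 48962.9 Mb
short film: 25.002 Mbps × 1101 s = 27527.2 Mb
animated explainer: 5.212 Mbps × 300 s = 1563.6 Mb
Total: 191656.8 Mb = 23957.1 MB.
= 23.96 GB.

23.96 GB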